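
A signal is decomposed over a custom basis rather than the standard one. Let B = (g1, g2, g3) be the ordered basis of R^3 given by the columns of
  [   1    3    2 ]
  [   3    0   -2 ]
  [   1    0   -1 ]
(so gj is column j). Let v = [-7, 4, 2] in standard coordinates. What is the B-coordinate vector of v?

[0, -1, -2]

We seek scalars with c_1 g1 + ... + c_3 g3 = v; equivalently solve M c = v where the columns of M are g1, ..., g3.
Row-reducing the augmented matrix [M | v] gives c = (0, -1, -2).
Check: 0·g1 - g2 - 2g3 = [-7, 4, 2].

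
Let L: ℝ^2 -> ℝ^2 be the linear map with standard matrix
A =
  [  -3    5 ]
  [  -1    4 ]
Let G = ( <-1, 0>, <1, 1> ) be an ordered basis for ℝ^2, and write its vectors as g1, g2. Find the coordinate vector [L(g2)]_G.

<1, 3>

Compute L(g2) = A g2 = <2, 3> in standard coordinates.
Then write this in G-coordinates: solve for y in y_1 g1 + y_2 g2 = <2, 3>.
This gives y = <1, 3>, which is column 2 of [L]_G.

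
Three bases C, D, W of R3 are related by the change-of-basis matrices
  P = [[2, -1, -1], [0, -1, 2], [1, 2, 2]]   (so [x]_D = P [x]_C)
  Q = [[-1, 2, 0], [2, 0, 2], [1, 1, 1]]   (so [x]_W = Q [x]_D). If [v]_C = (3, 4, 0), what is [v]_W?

(-10, 26, 9)

Apply P to get D-coordinates (2, -4, 11), then Q to get W-coordinates.
The result is [v]_W = (-10, 26, 9).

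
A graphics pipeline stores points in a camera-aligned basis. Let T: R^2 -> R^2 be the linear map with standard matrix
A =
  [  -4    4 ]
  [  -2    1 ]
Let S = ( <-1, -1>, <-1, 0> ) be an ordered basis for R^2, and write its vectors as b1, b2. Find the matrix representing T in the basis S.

[[-1, -2], [1, -2]]

With P the matrix whose columns are b1, b2, [T]_S = P^(-1) A P.
Column by column: T(b1) = A b1 = <0, 1>; its S-coordinates <-1, 1> give column 1.
Continuing for each basis vector yields [T]_S = [[-1, -2], [1, -2]].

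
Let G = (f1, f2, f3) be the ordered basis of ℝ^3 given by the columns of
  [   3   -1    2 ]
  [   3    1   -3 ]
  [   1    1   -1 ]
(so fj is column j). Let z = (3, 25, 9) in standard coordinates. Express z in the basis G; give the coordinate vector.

We seek scalars with c_1 f1 + ... + c_3 f3 = z; equivalently solve M c = z where the columns of M are f1, ..., f3.
Solving this 3x3 system gives c = (4, 1, -4).
Check: 4f1 + f2 - 4f3 = (3, 25, 9).

(4, 1, -4)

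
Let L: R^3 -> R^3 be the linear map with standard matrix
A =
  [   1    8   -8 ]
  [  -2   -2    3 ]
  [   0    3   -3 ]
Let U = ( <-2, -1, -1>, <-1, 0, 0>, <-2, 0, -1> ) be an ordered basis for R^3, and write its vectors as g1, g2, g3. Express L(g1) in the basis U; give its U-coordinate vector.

<-3, 2, 3>

Compute L(g1) = A g1 = <-2, 3, 0> in standard coordinates.
Then write this in U-coordinates: solve for y in y_1 g1 + ... + y_3 g3 = <-2, 3, 0>.
This gives y = <-3, 2, 3>, which is column 1 of [L]_U.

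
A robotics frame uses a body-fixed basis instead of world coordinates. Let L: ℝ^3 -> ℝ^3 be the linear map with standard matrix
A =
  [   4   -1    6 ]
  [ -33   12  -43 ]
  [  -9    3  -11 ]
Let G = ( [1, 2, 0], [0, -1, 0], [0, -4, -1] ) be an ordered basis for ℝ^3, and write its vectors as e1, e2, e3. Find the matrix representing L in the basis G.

Let P have columns e1, ..., e3. Then [L]_G = P^(-1) A P.
Here det P = 1, so P^(-1) is integer; computing A P first and then P^(-1)(A P) gives [[2, 1, -2], [1, 2, -3], [3, 3, 1]].

[[2, 1, -2], [1, 2, -3], [3, 3, 1]]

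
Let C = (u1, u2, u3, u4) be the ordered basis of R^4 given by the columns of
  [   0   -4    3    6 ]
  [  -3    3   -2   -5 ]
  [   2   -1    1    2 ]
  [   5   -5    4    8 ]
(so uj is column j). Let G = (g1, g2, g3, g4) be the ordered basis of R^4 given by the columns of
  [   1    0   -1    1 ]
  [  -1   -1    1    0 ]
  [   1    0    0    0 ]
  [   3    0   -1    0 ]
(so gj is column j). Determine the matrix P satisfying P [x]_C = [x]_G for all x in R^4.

Take x = uj: its C-coordinates are the j-th standard unit vector, so P e_j — column j of P — equals [uj]_G.
u1 = 2g1 + 2g2 + g3 - g4, giving column 1 = (2, 2, 1, -1); repeating for each j gives P = [[2, -1, 1, 2], [2, 0, 0, 1], [1, 2, -1, -2], [-1, -1, 1, 2]].

[[2, -1, 1, 2], [2, 0, 0, 1], [1, 2, -1, -2], [-1, -1, 1, 2]]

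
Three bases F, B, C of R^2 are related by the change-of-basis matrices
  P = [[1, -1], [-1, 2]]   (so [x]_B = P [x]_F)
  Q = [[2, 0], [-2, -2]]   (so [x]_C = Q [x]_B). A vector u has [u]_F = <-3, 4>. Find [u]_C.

<-14, -8>

Composing the changes, [u]_C = Q P [u]_F.
Q P = [[2, -2], [0, -2]]; applying this to <-3, 4> gives <-14, -8>.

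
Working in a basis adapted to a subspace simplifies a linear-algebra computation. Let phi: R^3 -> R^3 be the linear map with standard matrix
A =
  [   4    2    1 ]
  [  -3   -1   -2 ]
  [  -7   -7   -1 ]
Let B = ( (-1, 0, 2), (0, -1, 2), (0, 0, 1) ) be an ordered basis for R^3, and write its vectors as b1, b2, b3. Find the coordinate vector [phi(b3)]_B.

Compute phi(b3) = A b3 = (1, -2, -1) in standard coordinates.
Then write this in B-coordinates: solve for y in y_1 b1 + ... + y_3 b3 = (1, -2, -1).
This gives y = (-1, 2, -3), which is column 3 of [phi]_B.

(-1, 2, -3)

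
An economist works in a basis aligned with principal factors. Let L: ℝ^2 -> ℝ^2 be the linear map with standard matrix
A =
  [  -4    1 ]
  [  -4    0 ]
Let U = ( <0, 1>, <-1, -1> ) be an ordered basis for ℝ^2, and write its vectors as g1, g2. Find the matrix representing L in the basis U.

Let P have columns g1, g2. Then [L]_U = P^(-1) A P.
Here det P = 1, so P^(-1) is integer; computing A P first and then P^(-1)(A P) gives [[-1, 1], [-1, -3]].

[[-1, 1], [-1, -3]]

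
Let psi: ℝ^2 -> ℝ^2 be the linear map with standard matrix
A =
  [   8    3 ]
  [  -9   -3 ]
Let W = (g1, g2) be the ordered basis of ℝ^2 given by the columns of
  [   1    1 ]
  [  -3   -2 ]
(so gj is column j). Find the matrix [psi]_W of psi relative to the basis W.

Let P have columns g1, g2. Then [psi]_W = P^(-1) A P.
Here det P = 1, so P^(-1) is integer; computing A P first and then P^(-1)(A P) gives [[2, -1], [-3, 3]].

[[2, -1], [-3, 3]]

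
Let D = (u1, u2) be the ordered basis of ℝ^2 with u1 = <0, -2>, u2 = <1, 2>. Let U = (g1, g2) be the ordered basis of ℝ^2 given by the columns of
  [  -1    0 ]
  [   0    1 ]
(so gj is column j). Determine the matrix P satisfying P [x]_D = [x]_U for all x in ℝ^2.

[[0, -1], [-2, 2]]

Column j of P is [uj]_U, since P maps D-coordinates to U-coordinates.
Expressing u1 in U: u1 = 0·g1 - 2g2, so column 1 of P is <0, -2>.
Doing the same for each uj gives P = [[0, -1], [-2, 2]].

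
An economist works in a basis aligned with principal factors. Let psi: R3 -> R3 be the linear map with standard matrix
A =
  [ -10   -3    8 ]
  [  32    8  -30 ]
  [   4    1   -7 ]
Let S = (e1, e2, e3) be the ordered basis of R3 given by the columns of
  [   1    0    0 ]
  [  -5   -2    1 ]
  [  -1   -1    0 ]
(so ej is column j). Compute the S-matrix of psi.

With P the matrix whose columns are e1, ..., e3, [psi]_S = P^(-1) A P.
Column by column: psi(e1) = A e1 = [-3, 22, 6]; its S-coordinates [-3, -3, 1] give column 1.
Continuing for each basis vector yields [psi]_S = [[-3, -2, -3], [-3, -3, 2], [1, -2, -3]].

[[-3, -2, -3], [-3, -3, 2], [1, -2, -3]]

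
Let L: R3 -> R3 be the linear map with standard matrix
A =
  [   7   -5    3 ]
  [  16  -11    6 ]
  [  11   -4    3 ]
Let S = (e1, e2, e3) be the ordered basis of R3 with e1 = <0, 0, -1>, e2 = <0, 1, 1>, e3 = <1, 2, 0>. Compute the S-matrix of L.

[[3, 0, -3], [0, -1, 0], [-3, -2, -3]]

With P the matrix whose columns are e1, ..., e3, [L]_S = P^(-1) A P.
Column by column: L(e1) = A e1 = <-3, -6, -3>; its S-coordinates <3, 0, -3> give column 1.
Continuing for each basis vector yields [L]_S = [[3, 0, -3], [0, -1, 0], [-3, -2, -3]].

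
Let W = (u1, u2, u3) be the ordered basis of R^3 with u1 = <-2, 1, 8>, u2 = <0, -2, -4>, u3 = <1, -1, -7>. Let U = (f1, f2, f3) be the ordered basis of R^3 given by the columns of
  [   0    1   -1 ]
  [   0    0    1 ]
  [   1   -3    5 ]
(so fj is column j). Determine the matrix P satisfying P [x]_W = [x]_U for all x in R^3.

Column j of P is [uj]_U, since P maps W-coordinates to U-coordinates.
Expressing u1 in U: u1 = 0·f1 - f2 + f3, so column 1 of P is <0, -1, 1>.
Doing the same for each uj gives P = [[0, 0, -2], [-1, -2, 0], [1, -2, -1]].

[[0, 0, -2], [-1, -2, 0], [1, -2, -1]]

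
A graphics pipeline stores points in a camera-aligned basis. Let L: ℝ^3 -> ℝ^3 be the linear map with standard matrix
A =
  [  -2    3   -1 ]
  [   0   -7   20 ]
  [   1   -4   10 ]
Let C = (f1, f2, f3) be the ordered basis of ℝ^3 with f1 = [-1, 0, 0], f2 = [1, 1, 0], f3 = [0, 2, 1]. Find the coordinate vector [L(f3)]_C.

Compute L(f3) = A f3 = [5, 6, 2] in standard coordinates.
Then write this in C-coordinates: solve for y in y_1 f1 + ... + y_3 f3 = [5, 6, 2].
This gives y = [-3, 2, 2], which is column 3 of [L]_C.

[-3, 2, 2]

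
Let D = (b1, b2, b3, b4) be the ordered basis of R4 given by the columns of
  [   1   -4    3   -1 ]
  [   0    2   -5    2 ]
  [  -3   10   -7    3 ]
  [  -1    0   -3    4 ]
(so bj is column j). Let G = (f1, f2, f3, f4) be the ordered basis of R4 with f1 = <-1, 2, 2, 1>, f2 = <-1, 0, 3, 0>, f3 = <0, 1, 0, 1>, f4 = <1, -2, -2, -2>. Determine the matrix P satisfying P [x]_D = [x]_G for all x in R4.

[[1, 2, -2, -2], [-1, 2, -1, 1], [0, -2, -1, 2], [1, 0, 0, -2]]

Column j of P is [bj]_G, since P maps D-coordinates to G-coordinates.
Expressing b1 in G: b1 = f1 - f2 + 0·f3 + f4, so column 1 of P is <1, -1, 0, 1>.
Doing the same for each bj gives P = [[1, 2, -2, -2], [-1, 2, -1, 1], [0, -2, -1, 2], [1, 0, 0, -2]].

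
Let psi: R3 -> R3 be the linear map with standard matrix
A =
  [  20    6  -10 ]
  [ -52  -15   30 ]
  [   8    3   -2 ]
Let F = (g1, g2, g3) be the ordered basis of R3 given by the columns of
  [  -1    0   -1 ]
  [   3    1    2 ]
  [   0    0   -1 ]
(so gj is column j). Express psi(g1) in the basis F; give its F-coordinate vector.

(3, 0, -1)

Column 1 of [psi]_F is the F-coordinate vector of psi(g1).
In standard coordinates psi(g1) = A g1 = (-2, 7, 1).
Converting to F: (-2, 7, 1) = 3g1 + 0·g2 - g3, so the coordinate vector is (3, 0, -1).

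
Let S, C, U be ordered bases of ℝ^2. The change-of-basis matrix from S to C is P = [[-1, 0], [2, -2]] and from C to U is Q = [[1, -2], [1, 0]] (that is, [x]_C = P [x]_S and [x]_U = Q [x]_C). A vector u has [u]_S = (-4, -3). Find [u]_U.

(8, 4)

Composing the changes, [u]_U = Q P [u]_S.
Q P = [[-5, 4], [-1, 0]]; applying this to (-4, -3) gives (8, 4).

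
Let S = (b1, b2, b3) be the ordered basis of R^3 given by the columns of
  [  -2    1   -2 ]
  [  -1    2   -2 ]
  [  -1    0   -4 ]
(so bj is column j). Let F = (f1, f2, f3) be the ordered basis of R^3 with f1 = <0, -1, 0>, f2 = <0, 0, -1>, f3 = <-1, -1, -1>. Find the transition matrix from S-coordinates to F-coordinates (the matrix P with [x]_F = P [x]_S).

[[-1, -1, 0], [-1, 1, 2], [2, -1, 2]]

Column j of P is [bj]_F, since P maps S-coordinates to F-coordinates.
Expressing b1 in F: b1 = -f1 - f2 + 2f3, so column 1 of P is <-1, -1, 2>.
Doing the same for each bj gives P = [[-1, -1, 0], [-1, 1, 2], [2, -1, 2]].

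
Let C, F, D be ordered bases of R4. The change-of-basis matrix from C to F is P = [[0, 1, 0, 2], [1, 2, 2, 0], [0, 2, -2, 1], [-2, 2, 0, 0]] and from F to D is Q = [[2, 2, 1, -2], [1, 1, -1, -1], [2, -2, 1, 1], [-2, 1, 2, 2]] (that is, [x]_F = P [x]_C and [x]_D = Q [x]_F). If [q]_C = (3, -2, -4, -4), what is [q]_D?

Composing the changes, [q]_D = Q P [q]_C.
Q P = [[6, 4, 2, 5], [3, -1, 4, 1], [-4, 2, -6, 5], [-3, 8, -2, -2]]; applying this to (3, -2, -4, -4) gives (-18, -9, -12, -9).

(-18, -9, -12, -9)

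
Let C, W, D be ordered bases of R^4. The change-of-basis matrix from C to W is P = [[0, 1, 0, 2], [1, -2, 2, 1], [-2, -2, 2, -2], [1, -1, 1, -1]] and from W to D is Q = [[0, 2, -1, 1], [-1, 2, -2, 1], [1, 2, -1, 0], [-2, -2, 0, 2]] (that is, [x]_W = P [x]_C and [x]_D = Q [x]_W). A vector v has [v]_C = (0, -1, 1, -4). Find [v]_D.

(-6, -9, -21, 30)

Apply P to get W-coordinates (-9, 0, 12, 6), then Q to get D-coordinates.
The result is [v]_D = (-6, -9, -21, 30).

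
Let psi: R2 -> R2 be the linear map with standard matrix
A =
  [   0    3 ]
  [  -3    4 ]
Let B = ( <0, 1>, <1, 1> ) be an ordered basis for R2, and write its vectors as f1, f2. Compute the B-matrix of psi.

[[1, -2], [3, 3]]

With P the matrix whose columns are f1, f2, [psi]_B = P^(-1) A P.
Column by column: psi(f1) = A f1 = <3, 4>; its B-coordinates <1, 3> give column 1.
Continuing for each basis vector yields [psi]_B = [[1, -2], [3, 3]].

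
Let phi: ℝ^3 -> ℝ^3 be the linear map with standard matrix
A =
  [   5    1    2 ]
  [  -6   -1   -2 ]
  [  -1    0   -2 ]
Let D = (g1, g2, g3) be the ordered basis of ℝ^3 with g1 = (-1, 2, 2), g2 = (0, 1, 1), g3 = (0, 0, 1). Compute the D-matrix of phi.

Let P have columns g1, ..., g3. Then [phi]_D = P^(-1) A P.
Here det P = -1, so P^(-1) is integer; computing A P first and then P^(-1)(A P) gives [[-1, -3, -2], [2, 3, 2], [-3, 1, 0]].

[[-1, -3, -2], [2, 3, 2], [-3, 1, 0]]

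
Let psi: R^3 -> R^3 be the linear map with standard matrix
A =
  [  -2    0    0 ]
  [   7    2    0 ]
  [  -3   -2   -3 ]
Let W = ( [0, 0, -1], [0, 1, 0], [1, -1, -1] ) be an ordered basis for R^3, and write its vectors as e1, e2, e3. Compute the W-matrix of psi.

Let P have columns e1, ..., e3. Then [psi]_W = P^(-1) A P.
Here det P = 1, so P^(-1) is integer; computing A P first and then P^(-1)(A P) gives [[-3, 2, 0], [0, 2, 3], [0, 0, -2]].

[[-3, 2, 0], [0, 2, 3], [0, 0, -2]]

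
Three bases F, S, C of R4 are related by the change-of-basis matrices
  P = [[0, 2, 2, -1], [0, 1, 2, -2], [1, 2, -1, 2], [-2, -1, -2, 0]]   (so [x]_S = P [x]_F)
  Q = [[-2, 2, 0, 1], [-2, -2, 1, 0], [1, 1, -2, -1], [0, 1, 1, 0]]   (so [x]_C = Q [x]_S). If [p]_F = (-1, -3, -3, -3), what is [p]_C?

Apply P to get S-coordinates (-9, -3, -10, 11), then Q to get C-coordinates.
The result is [p]_C = (23, 14, -3, -13).

(23, 14, -3, -13)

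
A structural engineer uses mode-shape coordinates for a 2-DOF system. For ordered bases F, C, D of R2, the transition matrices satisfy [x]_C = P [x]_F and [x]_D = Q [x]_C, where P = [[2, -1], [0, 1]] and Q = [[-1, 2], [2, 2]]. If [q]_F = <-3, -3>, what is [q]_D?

Apply P to get C-coordinates <-3, -3>, then Q to get D-coordinates.
The result is [q]_D = <-3, -12>.

<-3, -12>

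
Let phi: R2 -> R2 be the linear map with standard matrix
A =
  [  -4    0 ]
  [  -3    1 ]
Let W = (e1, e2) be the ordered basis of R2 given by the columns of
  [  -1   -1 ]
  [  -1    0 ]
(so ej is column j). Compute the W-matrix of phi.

With P the matrix whose columns are e1, e2, [phi]_W = P^(-1) A P.
Column by column: phi(e1) = A e1 = [4, 2]; its W-coordinates [-2, -2] give column 1.
Continuing for each basis vector yields [phi]_W = [[-2, -3], [-2, -1]].

[[-2, -3], [-2, -1]]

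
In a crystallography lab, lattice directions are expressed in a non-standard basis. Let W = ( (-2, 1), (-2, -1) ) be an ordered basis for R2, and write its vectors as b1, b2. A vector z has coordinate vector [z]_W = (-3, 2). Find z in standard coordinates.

(2, -5)

By definition z = -3b1 + 2b2.
Summing componentwise gives (2, -5).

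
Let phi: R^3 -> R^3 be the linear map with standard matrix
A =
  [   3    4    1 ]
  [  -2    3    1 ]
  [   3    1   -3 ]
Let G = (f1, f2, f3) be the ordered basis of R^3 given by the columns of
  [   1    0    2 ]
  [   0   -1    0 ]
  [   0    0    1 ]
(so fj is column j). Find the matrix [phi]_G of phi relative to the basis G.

The j-th column of [phi]_G is [phi(fj)]_G.
phi(f1) = A f1 = <3, -2, 3> = -3f1 + 2f2 + 3f3, so column 1 is <-3, 2, 3>.
Repeating for f2, f3 and assembling the columns gives [[-3, -2, 1], [2, 3, 3], [3, -1, 3]].

[[-3, -2, 1], [2, 3, 3], [3, -1, 3]]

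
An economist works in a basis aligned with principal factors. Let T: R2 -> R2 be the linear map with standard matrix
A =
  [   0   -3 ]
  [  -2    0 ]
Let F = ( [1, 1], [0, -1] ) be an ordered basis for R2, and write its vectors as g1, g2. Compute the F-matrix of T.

The j-th column of [T]_F is [T(gj)]_F.
T(g1) = A g1 = [-3, -2] = -3g1 - g2, so column 1 is [-3, -1].
Repeating for g2 and assembling the columns gives [[-3, 3], [-1, 3]].

[[-3, 3], [-1, 3]]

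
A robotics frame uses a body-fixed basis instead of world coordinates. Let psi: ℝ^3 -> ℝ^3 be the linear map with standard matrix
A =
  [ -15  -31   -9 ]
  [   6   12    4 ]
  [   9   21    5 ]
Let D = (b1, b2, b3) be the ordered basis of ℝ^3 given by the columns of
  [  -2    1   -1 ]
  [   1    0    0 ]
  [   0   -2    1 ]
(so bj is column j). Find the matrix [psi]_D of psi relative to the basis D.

The j-th column of [psi]_D is [psi(bj)]_D.
psi(b1) = A b1 = [-1, 0, 3] = 0·b1 - 2b2 - b3, so column 1 is [0, -2, -1].
Repeating for b2, b3 and assembling the columns gives [[0, -2, -2], [-2, 2, 2], [-1, 3, 0]].

[[0, -2, -2], [-2, 2, 2], [-1, 3, 0]]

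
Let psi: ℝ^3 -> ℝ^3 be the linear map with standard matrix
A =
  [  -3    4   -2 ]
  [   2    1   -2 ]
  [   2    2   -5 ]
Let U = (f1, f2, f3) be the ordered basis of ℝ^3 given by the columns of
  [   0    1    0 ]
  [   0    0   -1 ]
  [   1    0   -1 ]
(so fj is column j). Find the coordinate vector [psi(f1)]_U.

(-3, -2, 2)

Compute psi(f1) = A f1 = (-2, -2, -5) in standard coordinates.
Then write this in U-coordinates: solve for y in y_1 f1 + ... + y_3 f3 = (-2, -2, -5).
This gives y = (-3, -2, 2), which is column 1 of [psi]_U.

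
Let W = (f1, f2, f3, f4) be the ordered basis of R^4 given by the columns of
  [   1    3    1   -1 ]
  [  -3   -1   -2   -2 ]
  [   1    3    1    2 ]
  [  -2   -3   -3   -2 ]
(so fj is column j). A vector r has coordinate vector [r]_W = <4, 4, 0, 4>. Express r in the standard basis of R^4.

The coordinates say r = 4f1 + 4f2 + 0·f3 + 4f4; adding the scaled basis vectors gives <12, -24, 24, -28>.

<12, -24, 24, -28>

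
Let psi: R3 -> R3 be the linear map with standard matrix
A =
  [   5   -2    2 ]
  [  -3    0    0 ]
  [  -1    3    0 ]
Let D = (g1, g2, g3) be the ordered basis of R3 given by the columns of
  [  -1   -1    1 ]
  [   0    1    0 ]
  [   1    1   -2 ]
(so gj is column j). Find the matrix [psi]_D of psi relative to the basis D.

Let P have columns g1, ..., g3. Then [psi]_D = P^(-1) A P.
Here det P = 1, so P^(-1) is integer; computing A P first and then P^(-1)(A P) gives [[2, 3, 2], [3, 3, -3], [2, 1, 0]].

[[2, 3, 2], [3, 3, -3], [2, 1, 0]]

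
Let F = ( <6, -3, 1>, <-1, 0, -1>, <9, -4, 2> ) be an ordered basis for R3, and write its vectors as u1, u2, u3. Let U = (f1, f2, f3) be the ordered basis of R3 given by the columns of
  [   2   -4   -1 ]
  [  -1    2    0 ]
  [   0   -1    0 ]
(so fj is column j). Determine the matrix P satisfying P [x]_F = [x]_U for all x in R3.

[[1, 2, 0], [-1, 1, -2], [0, 1, -1]]

Take x = uj: its F-coordinates are the j-th standard unit vector, so P e_j — column j of P — equals [uj]_U.
u1 = f1 - f2 + 0·f3, giving column 1 = <1, -1, 0>; repeating for each j gives P = [[1, 2, 0], [-1, 1, -2], [0, 1, -1]].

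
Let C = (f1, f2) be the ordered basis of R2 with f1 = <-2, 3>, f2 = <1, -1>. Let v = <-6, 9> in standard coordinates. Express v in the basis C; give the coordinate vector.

<3, 0>

Write v = c_1 f1 + c_2 f2 and solve for the c_i.
System: -2c_1 + c_2 = -6, 3c_1 - c_2 = 9; solving gives c_1 = 3, c_2 = 0.
Check: 3f1 + 0·f2 = <-6, 9>.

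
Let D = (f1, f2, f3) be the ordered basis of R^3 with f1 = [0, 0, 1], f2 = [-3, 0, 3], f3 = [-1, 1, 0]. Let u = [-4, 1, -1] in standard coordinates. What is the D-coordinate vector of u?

[-4, 1, 1]

Write u = c_1 f1 + ... + c_3 f3 and solve for the c_i.
Solving this 3x3 system gives c = (-4, 1, 1).
Check: -4f1 + f2 + f3 = [-4, 1, -1].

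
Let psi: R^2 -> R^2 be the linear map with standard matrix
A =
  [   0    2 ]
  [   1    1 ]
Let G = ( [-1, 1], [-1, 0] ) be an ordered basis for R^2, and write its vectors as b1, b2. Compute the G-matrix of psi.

[[0, -1], [-2, 1]]

Let P have columns b1, b2. Then [psi]_G = P^(-1) A P.
Here det P = 1, so P^(-1) is integer; computing A P first and then P^(-1)(A P) gives [[0, -1], [-2, 1]].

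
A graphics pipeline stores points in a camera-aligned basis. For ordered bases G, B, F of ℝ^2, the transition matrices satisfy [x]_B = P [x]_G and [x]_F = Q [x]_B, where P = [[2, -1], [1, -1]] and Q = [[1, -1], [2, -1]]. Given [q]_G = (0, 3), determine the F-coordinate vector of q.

(0, -3)

Composing the changes, [q]_F = Q P [q]_G.
Q P = [[1, 0], [3, -1]]; applying this to (0, 3) gives (0, -3).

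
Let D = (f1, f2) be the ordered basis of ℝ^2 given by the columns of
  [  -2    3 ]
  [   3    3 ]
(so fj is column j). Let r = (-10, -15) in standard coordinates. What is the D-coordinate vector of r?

Write r = c_1 f1 + c_2 f2 and solve for the c_i.
System: -2c_1 + 3c_2 = -10, 3c_1 + 3c_2 = -15; solving gives c_1 = -1, c_2 = -4.
Check: -f1 - 4f2 = (-10, -15).

(-1, -4)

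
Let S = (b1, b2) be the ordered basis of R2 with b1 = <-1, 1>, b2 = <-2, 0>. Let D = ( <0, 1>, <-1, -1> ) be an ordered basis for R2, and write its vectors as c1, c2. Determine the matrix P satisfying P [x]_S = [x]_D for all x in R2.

[[2, 2], [1, 2]]

Let M have columns bj and N have columns cj. Then for every x, N [x]_D = x = M [x]_S, so P = N^(-1) M.
Since det N = 1, N^(-1) has integer entries; multiplying gives P = [[2, 2], [1, 2]].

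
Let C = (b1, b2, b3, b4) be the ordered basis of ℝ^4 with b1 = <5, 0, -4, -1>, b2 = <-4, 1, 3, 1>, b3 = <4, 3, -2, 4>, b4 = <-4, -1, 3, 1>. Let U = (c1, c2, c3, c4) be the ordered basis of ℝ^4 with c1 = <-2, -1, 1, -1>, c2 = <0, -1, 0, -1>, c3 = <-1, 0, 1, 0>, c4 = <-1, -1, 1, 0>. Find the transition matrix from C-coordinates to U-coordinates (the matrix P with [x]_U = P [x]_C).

[[-1, 1, -2, 1], [2, -2, -2, -2], [-2, 2, -1, 0], [-1, 0, 1, 2]]

Take x = bj: its C-coordinates are the j-th standard unit vector, so P e_j — column j of P — equals [bj]_U.
b1 = -c1 + 2c2 - 2c3 - c4, giving column 1 = <-1, 2, -2, -1>; repeating for each j gives P = [[-1, 1, -2, 1], [2, -2, -2, -2], [-2, 2, -1, 0], [-1, 0, 1, 2]].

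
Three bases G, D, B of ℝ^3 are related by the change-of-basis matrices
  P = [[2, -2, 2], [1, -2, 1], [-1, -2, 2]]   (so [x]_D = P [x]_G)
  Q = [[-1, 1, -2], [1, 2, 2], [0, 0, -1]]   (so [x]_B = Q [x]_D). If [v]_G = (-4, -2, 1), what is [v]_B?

Composing the changes, [v]_B = Q P [v]_G.
Q P = [[1, 4, -5], [2, -10, 8], [1, 2, -2]]; applying this to (-4, -2, 1) gives (-17, 20, -10).

(-17, 20, -10)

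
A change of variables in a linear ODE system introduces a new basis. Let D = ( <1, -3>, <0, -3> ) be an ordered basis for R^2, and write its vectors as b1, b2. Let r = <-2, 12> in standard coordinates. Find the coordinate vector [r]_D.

[r]_D is the unique c with M c = r, where M has columns b1, b2.
System: c_1 + 0c_2 = -2, -3c_1 - 3c_2 = 12; solving gives c_1 = -2, c_2 = -2.
Check: -2b1 - 2b2 = <-2, 12>.

<-2, -2>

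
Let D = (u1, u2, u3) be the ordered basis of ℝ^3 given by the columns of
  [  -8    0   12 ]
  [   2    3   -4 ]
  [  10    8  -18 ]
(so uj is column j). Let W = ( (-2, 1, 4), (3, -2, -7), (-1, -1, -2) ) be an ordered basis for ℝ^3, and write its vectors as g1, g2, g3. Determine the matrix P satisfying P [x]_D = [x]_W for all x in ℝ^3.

[[0, 1, -2], [-2, 0, 2], [2, -2, -2]]

Let M have columns uj and N have columns gj. Then for every x, N [x]_W = x = M [x]_D, so P = N^(-1) M.
Since det N = -1, N^(-1) has integer entries; multiplying gives P = [[0, 1, -2], [-2, 0, 2], [2, -2, -2]].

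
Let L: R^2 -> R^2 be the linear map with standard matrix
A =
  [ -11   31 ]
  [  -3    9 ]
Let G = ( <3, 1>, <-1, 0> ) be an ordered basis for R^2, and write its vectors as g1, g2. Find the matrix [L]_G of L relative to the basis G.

With P the matrix whose columns are g1, g2, [L]_G = P^(-1) A P.
Column by column: L(g1) = A g1 = <-2, 0>; its G-coordinates <0, 2> give column 1.
Continuing for each basis vector yields [L]_G = [[0, 3], [2, -2]].

[[0, 3], [2, -2]]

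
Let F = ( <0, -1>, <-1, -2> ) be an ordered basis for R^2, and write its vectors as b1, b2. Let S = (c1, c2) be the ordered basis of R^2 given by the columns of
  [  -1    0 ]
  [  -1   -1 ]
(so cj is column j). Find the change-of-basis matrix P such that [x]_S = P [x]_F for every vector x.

Column j of P is [bj]_S, since P maps F-coordinates to S-coordinates.
Expressing b1 in S: b1 = 0·c1 + c2, so column 1 of P is <0, 1>.
Doing the same for each bj gives P = [[0, 1], [1, 1]].

[[0, 1], [1, 1]]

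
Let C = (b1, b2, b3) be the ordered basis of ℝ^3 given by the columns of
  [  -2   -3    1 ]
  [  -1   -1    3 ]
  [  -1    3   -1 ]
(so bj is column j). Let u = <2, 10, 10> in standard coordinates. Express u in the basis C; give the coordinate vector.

<-4, 3, 3>

We seek scalars with c_1 b1 + ... + c_3 b3 = u; equivalently solve M c = u where the columns of M are b1, ..., b3.
Solving this 3x3 system gives c = (-4, 3, 3).
Check: -4b1 + 3b2 + 3b3 = <2, 10, 10>.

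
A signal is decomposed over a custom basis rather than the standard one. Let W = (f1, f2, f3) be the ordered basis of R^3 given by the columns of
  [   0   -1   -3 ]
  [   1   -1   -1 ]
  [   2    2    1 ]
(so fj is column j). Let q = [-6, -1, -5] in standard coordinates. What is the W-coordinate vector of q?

[-1, -3, 3]

We seek scalars with c_1 f1 + ... + c_3 f3 = q; equivalently solve M c = q where the columns of M are f1, ..., f3.
Gaussian elimination on [M | q] yields c = (-1, -3, 3).
Check: -f1 - 3f2 + 3f3 = [-6, -1, -5].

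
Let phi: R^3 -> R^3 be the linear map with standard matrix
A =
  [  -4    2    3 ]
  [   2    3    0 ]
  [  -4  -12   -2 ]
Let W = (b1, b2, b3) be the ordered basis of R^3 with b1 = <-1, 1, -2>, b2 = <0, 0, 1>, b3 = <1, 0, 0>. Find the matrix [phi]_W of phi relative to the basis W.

[[1, 0, 2], [-2, -2, 0], [1, 3, -2]]

Let P have columns b1, ..., b3. Then [phi]_W = P^(-1) A P.
Here det P = 1, so P^(-1) is integer; computing A P first and then P^(-1)(A P) gives [[1, 0, 2], [-2, -2, 0], [1, 3, -2]].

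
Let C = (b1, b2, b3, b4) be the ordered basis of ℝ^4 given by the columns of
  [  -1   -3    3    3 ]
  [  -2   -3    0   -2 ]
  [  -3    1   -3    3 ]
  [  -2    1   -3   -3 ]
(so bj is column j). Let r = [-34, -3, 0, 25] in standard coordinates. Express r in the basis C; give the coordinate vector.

[1, 3, -4, -4]

[r]_C is the unique c with M c = r, where M has columns b1, ..., b4.
Solving this 4x4 system gives c = (1, 3, -4, -4).
Check: b1 + 3b2 - 4b3 - 4b4 = [-34, -3, 0, 25].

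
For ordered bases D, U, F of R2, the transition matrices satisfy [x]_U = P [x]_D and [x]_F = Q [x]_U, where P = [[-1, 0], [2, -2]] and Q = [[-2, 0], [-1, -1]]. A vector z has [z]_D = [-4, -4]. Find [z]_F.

First [z]_U = P [z]_D = [4, 0].
Then [z]_F = Q [z]_U = [-8, -4].

[-8, -4]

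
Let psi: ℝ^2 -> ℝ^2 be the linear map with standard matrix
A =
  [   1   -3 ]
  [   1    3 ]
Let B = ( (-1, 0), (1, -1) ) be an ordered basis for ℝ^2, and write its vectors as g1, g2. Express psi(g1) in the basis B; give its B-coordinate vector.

Column 1 of [psi]_B is the B-coordinate vector of psi(g1).
In standard coordinates psi(g1) = A g1 = (-1, -1).
Converting to B: (-1, -1) = 2g1 + g2, so the coordinate vector is (2, 1).

(2, 1)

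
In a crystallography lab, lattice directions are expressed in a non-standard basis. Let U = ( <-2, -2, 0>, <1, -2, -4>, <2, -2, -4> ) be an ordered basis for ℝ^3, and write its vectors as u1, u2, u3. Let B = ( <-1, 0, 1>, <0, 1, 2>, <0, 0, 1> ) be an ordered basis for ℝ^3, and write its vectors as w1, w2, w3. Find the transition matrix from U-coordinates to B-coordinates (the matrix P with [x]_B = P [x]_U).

Let M have columns uj and N have columns wj. Then for every x, N [x]_B = x = M [x]_U, so P = N^(-1) M.
Since det N = -1, N^(-1) has integer entries; multiplying gives P = [[2, -1, -2], [-2, -2, -2], [2, 1, 2]].

[[2, -1, -2], [-2, -2, -2], [2, 1, 2]]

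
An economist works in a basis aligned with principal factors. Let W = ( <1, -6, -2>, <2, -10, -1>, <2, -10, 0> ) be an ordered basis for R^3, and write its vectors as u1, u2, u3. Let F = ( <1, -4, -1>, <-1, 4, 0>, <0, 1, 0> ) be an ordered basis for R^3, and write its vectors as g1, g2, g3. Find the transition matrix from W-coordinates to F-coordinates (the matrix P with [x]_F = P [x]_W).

Column j of P is [uj]_F, since P maps W-coordinates to F-coordinates.
Expressing u1 in F: u1 = 2g1 + g2 - 2g3, so column 1 of P is <2, 1, -2>.
Doing the same for each uj gives P = [[2, 1, 0], [1, -1, -2], [-2, -2, -2]].

[[2, 1, 0], [1, -1, -2], [-2, -2, -2]]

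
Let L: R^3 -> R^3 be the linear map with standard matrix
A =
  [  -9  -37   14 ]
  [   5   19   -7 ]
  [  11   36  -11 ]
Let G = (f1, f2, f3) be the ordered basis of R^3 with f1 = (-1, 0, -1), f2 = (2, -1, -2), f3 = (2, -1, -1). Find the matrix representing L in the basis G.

[[1, -1, -1], [1, -2, 2], [-3, -3, 0]]

Let P have columns f1, ..., f3. Then [L]_G = P^(-1) A P.
Here det P = 1, so P^(-1) is integer; computing A P first and then P^(-1)(A P) gives [[1, -1, -1], [1, -2, 2], [-3, -3, 0]].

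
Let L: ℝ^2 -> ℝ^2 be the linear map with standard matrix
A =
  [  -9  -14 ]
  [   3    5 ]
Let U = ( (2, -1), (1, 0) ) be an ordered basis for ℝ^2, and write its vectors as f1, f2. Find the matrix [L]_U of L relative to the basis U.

The j-th column of [L]_U is [L(fj)]_U.
L(f1) = A f1 = (-4, 1) = -f1 - 2f2, so column 1 is (-1, -2).
Repeating for f2 and assembling the columns gives [[-1, -3], [-2, -3]].

[[-1, -3], [-2, -3]]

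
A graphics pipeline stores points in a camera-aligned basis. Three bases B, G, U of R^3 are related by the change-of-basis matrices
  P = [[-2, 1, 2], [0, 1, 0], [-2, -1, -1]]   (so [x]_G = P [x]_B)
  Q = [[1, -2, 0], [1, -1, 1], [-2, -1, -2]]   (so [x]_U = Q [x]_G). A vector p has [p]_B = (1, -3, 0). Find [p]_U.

(1, -1, 11)

Composing the changes, [p]_U = Q P [p]_B.
Q P = [[-2, -1, 2], [-4, -1, 1], [8, -1, -2]]; applying this to (1, -3, 0) gives (1, -1, 11).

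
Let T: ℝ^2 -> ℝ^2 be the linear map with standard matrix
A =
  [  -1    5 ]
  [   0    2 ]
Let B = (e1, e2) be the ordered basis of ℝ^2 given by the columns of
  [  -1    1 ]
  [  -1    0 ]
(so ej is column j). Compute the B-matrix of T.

The j-th column of [T]_B is [T(ej)]_B.
T(e1) = A e1 = [-4, -2] = 2e1 - 2e2, so column 1 is [2, -2].
Repeating for e2 and assembling the columns gives [[2, 0], [-2, -1]].

[[2, 0], [-2, -1]]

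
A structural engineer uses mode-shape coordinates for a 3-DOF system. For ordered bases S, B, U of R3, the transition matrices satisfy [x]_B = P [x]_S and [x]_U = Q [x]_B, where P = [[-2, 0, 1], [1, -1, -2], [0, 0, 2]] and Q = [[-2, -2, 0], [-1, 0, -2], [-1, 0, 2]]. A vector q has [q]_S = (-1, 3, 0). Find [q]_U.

(4, -2, -2)

Composing the changes, [q]_U = Q P [q]_S.
Q P = [[2, 2, 2], [2, 0, -5], [2, 0, 3]]; applying this to (-1, 3, 0) gives (4, -2, -2).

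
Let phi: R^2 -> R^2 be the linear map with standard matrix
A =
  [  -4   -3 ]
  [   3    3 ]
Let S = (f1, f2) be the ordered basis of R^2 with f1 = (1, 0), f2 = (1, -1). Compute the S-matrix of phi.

[[-1, -1], [-3, 0]]

The j-th column of [phi]_S is [phi(fj)]_S.
phi(f1) = A f1 = (-4, 3) = -f1 - 3f2, so column 1 is (-1, -3).
Repeating for f2 and assembling the columns gives [[-1, -1], [-3, 0]].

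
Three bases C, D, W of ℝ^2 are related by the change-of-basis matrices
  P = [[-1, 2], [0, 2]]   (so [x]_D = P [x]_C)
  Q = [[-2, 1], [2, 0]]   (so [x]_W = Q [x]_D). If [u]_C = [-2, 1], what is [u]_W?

[-6, 8]

First [u]_D = P [u]_C = [4, 2].
Then [u]_W = Q [u]_D = [-6, 8].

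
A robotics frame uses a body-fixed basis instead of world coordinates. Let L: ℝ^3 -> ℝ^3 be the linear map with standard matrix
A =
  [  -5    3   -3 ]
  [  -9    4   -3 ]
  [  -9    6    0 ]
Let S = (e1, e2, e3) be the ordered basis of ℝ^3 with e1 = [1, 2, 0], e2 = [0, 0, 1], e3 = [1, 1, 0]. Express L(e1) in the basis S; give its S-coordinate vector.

Compute L(e1) = A e1 = [1, -1, 3] in standard coordinates.
Then write this in S-coordinates: solve for y in y_1 e1 + ... + y_3 e3 = [1, -1, 3].
This gives y = [-2, 3, 3], which is column 1 of [L]_S.

[-2, 3, 3]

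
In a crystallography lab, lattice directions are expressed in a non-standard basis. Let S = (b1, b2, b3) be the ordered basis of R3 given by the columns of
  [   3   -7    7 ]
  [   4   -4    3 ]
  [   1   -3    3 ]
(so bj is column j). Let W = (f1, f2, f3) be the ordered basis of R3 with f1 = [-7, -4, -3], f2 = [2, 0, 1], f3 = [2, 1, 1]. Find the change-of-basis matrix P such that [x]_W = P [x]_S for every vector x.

[[-1, 1, -1], [-2, 0, 1], [0, 0, -1]]

Column j of P is [bj]_W, since P maps S-coordinates to W-coordinates.
Expressing b1 in W: b1 = -f1 - 2f2 + 0·f3, so column 1 of P is [-1, -2, 0].
Doing the same for each bj gives P = [[-1, 1, -1], [-2, 0, 1], [0, 0, -1]].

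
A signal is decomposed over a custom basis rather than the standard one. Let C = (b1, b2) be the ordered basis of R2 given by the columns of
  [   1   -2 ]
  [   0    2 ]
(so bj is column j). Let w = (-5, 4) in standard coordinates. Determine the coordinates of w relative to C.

(-1, 2)

We seek scalars with c_1 b1 + c_2 b2 = w; equivalently solve M c = w where the columns of M are b1, b2.
System: c_1 - 2c_2 = -5, 0c_1 + 2c_2 = 4; solving gives c_1 = -1, c_2 = 2.
Check: -b1 + 2b2 = (-5, 4).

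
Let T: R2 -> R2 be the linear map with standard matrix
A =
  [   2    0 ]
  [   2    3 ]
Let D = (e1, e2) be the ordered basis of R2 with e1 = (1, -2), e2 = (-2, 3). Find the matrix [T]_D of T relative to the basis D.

With P the matrix whose columns are e1, e2, [T]_D = P^(-1) A P.
Column by column: T(e1) = A e1 = (2, -4); its D-coordinates (2, 0) give column 1.
Continuing for each basis vector yields [T]_D = [[2, 2], [0, 3]].

[[2, 2], [0, 3]]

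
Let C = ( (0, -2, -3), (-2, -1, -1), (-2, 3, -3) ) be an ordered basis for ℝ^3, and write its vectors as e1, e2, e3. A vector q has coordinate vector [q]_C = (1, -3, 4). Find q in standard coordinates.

(-2, 13, -12)

q = M [q]_C, where M has columns e1, ..., e3.
Carrying out the matrix-vector product, q = (-2, 13, -12).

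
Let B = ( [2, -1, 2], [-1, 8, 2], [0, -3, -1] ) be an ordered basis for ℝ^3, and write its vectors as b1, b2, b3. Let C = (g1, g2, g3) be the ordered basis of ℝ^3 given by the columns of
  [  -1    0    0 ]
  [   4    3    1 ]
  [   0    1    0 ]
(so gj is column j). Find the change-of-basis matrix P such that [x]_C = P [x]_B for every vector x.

Take x = bj: its B-coordinates are the j-th standard unit vector, so P e_j — column j of P — equals [bj]_C.
b1 = -2g1 + 2g2 + g3, giving column 1 = [-2, 2, 1]; repeating for each j gives P = [[-2, 1, 0], [2, 2, -1], [1, -2, 0]].

[[-2, 1, 0], [2, 2, -1], [1, -2, 0]]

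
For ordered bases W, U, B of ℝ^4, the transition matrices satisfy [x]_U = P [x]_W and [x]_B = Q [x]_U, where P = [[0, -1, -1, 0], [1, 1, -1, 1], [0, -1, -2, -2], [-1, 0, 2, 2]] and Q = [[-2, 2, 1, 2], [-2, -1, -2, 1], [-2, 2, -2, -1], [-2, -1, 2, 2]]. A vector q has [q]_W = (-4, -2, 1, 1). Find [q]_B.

Composing the changes, [q]_B = Q P [q]_W.
Q P = [[0, 3, 2, 4], [-2, 3, 9, 5], [3, 6, 2, 4], [-3, -1, 3, -1]]; applying this to (-4, -2, 1, 1) gives (0, 16, -18, 16).

(0, 16, -18, 16)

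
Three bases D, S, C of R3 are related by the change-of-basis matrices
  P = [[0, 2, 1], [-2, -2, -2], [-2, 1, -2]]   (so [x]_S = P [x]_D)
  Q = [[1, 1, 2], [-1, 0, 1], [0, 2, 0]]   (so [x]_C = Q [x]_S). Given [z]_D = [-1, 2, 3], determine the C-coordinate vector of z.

[-5, -9, -16]

First [z]_S = P [z]_D = [7, -8, -2].
Then [z]_C = Q [z]_S = [-5, -9, -16].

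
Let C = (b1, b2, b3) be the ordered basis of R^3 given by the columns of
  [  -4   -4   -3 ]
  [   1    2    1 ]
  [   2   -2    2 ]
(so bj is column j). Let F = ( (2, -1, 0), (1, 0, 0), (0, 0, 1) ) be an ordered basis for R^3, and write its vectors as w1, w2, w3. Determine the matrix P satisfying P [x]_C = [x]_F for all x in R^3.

Take x = bj: its C-coordinates are the j-th standard unit vector, so P e_j — column j of P — equals [bj]_F.
b1 = -w1 - 2w2 + 2w3, giving column 1 = (-1, -2, 2); repeating for each j gives P = [[-1, -2, -1], [-2, 0, -1], [2, -2, 2]].

[[-1, -2, -1], [-2, 0, -1], [2, -2, 2]]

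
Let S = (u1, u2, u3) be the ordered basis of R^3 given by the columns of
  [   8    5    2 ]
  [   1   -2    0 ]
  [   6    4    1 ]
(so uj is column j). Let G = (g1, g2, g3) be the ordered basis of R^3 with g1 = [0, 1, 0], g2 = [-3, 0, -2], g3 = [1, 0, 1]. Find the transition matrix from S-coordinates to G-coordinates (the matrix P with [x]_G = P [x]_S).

[[1, -2, 0], [-2, -1, -1], [2, 2, -1]]

Take x = uj: its S-coordinates are the j-th standard unit vector, so P e_j — column j of P — equals [uj]_G.
u1 = g1 - 2g2 + 2g3, giving column 1 = [1, -2, 2]; repeating for each j gives P = [[1, -2, 0], [-2, -1, -1], [2, 2, -1]].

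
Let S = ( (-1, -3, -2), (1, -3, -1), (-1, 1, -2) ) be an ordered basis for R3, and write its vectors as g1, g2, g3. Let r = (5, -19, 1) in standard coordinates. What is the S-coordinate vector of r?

(2, 3, -4)

Write r = c_1 g1 + ... + c_3 g3 and solve for the c_i.
Solving this 3x3 system gives c = (2, 3, -4).
Check: 2g1 + 3g2 - 4g3 = (5, -19, 1).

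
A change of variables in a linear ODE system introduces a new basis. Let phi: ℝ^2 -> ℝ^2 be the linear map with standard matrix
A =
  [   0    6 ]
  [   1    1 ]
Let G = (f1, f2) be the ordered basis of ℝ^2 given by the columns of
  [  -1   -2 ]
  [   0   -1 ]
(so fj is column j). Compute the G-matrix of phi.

The j-th column of [phi]_G is [phi(fj)]_G.
phi(f1) = A f1 = (0, -1) = -2f1 + f2, so column 1 is (-2, 1).
Repeating for f2 and assembling the columns gives [[-2, 0], [1, 3]].

[[-2, 0], [1, 3]]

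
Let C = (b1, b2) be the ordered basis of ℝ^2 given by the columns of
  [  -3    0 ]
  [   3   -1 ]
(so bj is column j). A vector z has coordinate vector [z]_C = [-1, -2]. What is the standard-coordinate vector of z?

[3, -1]

The coordinates say z = -b1 - 2b2; adding the scaled basis vectors gives [3, -1].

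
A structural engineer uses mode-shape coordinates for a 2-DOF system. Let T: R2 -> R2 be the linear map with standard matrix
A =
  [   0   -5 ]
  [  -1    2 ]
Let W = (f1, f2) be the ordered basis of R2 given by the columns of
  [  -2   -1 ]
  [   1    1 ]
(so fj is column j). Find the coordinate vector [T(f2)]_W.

<2, 1>

Column 2 of [T]_W is the W-coordinate vector of T(f2).
In standard coordinates T(f2) = A f2 = <-5, 3>.
Converting to W: <-5, 3> = 2f1 + f2, so the coordinate vector is <2, 1>.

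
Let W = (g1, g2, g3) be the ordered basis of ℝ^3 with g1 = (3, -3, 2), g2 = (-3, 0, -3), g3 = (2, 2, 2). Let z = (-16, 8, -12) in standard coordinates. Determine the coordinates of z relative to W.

(-4, 0, -2)

Write z = c_1 g1 + ... + c_3 g3 and solve for the c_i.
Row-reducing the augmented matrix [M | z] gives c = (-4, 0, -2).
Check: -4g1 + 0·g2 - 2g3 = (-16, 8, -12).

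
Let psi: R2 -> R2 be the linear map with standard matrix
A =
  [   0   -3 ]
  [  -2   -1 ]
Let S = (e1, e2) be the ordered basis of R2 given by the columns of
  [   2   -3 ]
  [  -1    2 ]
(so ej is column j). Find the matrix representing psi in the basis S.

[[-3, 0], [-3, 2]]

The j-th column of [psi]_S is [psi(ej)]_S.
psi(e1) = A e1 = [3, -3] = -3e1 - 3e2, so column 1 is [-3, -3].
Repeating for e2 and assembling the columns gives [[-3, 0], [-3, 2]].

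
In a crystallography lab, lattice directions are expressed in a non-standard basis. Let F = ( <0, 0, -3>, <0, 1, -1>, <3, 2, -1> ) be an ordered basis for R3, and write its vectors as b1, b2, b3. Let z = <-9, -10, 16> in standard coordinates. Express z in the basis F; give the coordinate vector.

Write z = c_1 b1 + ... + c_3 b3 and solve for the c_i.
Gaussian elimination on [M | z] yields c = (-3, -4, -3).
Check: -3b1 - 4b2 - 3b3 = <-9, -10, 16>.

<-3, -4, -3>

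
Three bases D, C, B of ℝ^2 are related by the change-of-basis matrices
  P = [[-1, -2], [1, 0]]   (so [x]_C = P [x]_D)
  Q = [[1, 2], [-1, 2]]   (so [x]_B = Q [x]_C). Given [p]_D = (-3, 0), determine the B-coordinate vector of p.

Composing the changes, [p]_B = Q P [p]_D.
Q P = [[1, -2], [3, 2]]; applying this to (-3, 0) gives (-3, -9).

(-3, -9)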